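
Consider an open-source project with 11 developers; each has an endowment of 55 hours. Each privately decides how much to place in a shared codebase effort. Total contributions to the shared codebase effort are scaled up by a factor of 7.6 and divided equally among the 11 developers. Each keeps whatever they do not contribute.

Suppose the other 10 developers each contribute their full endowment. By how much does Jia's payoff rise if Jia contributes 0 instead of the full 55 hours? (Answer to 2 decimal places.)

Switching from a contribution of 55 to 0 lets Jia keep an extra 55 hours, but lowers the shared codebase effort by 55, which costs Jia their own share of that drop: 7.6/11 × 55 = 38.00.
Net gain = 55 − 38.00 = 17.00. The private return per contributed unit (0.6909) is below 1, so free-riding is indeed the best response regardless of what the others do.

17.00 hours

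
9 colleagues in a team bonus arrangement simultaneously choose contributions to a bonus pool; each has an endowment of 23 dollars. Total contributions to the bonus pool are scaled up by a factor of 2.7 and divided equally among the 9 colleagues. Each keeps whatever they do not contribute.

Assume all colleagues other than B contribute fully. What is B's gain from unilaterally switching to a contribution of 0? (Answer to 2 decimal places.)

Switching from a contribution of 23 to 0 lets B keep an extra 23 dollars, but lowers the bonus pool by 23, which costs B their own share of that drop: 2.7/9 × 23 = 6.90.
Net gain = 23 − 6.90 = 16.10. The private return per contributed unit (0.3000) is below 1, so free-riding is indeed the best response regardless of what the others do.

16.10 dollars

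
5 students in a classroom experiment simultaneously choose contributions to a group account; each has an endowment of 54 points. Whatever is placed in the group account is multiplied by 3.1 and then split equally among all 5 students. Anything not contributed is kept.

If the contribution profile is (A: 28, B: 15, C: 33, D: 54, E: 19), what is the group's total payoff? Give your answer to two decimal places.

Total contributed: 28 + 15 + 33 + 54 + 19 = 149; total kept: 5 × 54 − 149 = 121.
The group account pays out 3.1 × 149 = 461.90 in aggregate.
Group total = 121 + 461.90 = 582.90.

582.90 points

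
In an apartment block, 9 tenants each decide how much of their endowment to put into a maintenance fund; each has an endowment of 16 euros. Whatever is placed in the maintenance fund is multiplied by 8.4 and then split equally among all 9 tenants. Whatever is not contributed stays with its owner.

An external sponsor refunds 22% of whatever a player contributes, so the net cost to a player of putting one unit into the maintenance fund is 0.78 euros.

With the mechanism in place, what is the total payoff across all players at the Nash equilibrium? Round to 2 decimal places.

With the mechanism, a contributed unit returns (8.4/9) / 0.78 = 1.1966 per unit of net cost to the contributor — now above 1 — so contributing fully is weakly dominant for every player.
At the Nash equilibrium everyone contributes 16. Group total payoff = 9 × (16 × 0.22 + 8.4 × 16) = 1241.28.

1241.28 euros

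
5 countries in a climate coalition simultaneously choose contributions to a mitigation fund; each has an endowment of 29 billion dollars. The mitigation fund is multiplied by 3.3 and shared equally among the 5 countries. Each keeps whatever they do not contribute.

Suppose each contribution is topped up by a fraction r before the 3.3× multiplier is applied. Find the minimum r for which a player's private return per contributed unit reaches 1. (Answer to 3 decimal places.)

With matching at rate r, one contributed unit becomes (1 + r) in the mitigation fund and returns 3.3 × (1 + r) / 5 to the contributor.
Setting this equal to 1: 1 + r = 5/3.3 = 1.5152.
So the minimum matching rate is r = 1.5152 − 1 = 0.515.

0.515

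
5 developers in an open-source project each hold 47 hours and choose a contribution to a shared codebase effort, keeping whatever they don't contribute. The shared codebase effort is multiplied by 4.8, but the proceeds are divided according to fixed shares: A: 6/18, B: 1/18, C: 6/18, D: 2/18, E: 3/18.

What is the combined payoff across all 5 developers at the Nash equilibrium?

592.20 hours

A player with share s gets back 4.8·s per unit contributed, so full contribution is dominant for anyone with s > 1/4.8 = 0.2083 and zero contribution is dominant for anyone below.
A and C clear that bar, contributing 47 each; the remaining 3 contribute 0. Total contributed: 94.
The shared codebase effort pays out 4.8 × 94 = 451.20 in total (split across the unequal shares, but the aggregate is all that matters for the group sum).
The 3 free-riders keep 47 each, adding 141. Group total = 141 + 451.20 = 592.20.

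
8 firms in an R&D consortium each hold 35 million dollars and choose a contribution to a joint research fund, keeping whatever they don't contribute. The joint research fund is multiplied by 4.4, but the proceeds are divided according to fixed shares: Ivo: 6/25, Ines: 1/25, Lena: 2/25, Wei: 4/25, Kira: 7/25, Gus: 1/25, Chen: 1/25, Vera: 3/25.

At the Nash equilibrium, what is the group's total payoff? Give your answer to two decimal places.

518.00 million dollars

For player j, contributing a unit is worthwhile iff 4.4 × (j's share) ≥ 1, i.e. iff j's share is at least 0.2273.
The shares above 0.2273 belong to Ivo and Kira, contributing 35 each; the remaining 6 contribute 0. Total contributed: 70.
The joint research fund pays out 4.4 × 70 = 308.00 in total (split across the unequal shares, but the aggregate is all that matters for the group sum).
The 6 free-riders keep 35 each, adding 210. Group total = 210 + 308.00 = 518.00.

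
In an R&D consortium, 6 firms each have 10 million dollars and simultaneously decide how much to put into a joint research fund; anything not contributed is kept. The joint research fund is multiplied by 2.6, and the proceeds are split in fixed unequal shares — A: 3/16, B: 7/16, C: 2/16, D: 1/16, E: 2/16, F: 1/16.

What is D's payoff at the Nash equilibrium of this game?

Each unit j contributes comes back to j as 2.6 × (j's share), so j prefers to contribute only if that share exceeds 1/2.6 = 0.3846; otherwise keeping the unit dominates.
Only B (7/16) clears that bar, contributing 10; the remaining 5 contribute 0. Total contributed: 10.
D keeps 10 and receives 2.6 × 10 × 1/16 = 1.63 from the joint research fund, for a payoff of 11.63.

11.63 million dollars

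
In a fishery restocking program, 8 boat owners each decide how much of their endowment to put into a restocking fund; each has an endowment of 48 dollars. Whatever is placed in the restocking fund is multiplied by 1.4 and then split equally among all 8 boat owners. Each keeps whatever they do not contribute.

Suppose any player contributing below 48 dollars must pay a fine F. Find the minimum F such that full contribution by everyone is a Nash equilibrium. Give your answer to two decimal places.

Given the others contribute fully, the best deviation is to contribute 0 (any partial contribution still incurs the fine and gives up units whose private return 0.1750 is below 1).
Deviating from 48 to 0 saves 48 dollars but forfeits the deviator's share of the drop in the restocking fund: 1.4/8 × 48 = 8.40.
So the deviation gain is 48 − 8.40 = 39.60, and the fine must be at least 39.60 dollars to wipe it out.

39.60 dollars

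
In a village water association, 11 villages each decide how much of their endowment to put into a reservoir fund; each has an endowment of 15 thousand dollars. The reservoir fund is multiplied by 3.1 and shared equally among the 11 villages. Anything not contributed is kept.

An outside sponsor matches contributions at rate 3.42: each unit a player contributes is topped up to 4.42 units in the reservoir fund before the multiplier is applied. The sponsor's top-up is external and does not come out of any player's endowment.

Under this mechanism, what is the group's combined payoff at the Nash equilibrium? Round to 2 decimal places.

Under the mechanism each unit contributed yields 3.1 × 4.42 / 11 = 1.2456 back to its contributor per unit of net cost, which exceeds 1, making full contribution the dominant choice for everyone.
At the Nash equilibrium everyone contributes 15. Group total payoff = 3.1 × 4.42 × 165 = 2260.83.

2260.83 thousand dollars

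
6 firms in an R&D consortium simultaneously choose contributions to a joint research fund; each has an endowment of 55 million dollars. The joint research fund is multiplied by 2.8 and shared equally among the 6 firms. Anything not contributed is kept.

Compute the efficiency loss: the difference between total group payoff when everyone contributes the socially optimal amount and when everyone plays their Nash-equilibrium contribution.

594.00 million dollars

Each contributed unit returns 2.8/6 = 0.4667 to its contributor — below 1 — so contributing 0 is dominant for every player. At the Nash equilibrium everyone keeps their 55, and the group total is 6 × 55 = 330.
Each contributed unit returns 2.800 to the group as a whole (0.4667 to each of 6 players), which exceeds 1, so the social optimum is full contribution: group total = 2.800 × 330 = 924.00.
Efficiency loss = 924.00 − 330 = 594.00.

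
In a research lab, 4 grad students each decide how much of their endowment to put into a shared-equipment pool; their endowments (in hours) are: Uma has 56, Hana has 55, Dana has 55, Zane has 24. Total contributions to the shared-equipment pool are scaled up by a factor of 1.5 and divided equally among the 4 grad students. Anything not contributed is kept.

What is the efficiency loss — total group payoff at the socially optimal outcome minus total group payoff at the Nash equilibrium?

95.00 hours

The private return per contributed unit is 1.5/4 = 0.3750 < 1 for every player regardless of endowment, so the Nash equilibrium is zero contribution and the group total is Σ E_j = 56 + 55 + 55 + 24 = 190.
Each contributed unit returns 1.500 to the group, so the social optimum is full contribution by everyone: group total = 1.500 × 190 = 285.00.
Efficiency loss = (1.500 − 1) × 190 = 95.00.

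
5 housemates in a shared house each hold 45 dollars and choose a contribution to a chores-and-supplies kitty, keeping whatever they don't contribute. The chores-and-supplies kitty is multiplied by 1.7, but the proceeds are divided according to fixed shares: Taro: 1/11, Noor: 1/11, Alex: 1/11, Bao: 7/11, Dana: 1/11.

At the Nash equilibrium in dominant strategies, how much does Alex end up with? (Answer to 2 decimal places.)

For player j, contributing a unit is worthwhile iff 1.7 × (j's share) ≥ 1, i.e. iff j's share is at least 0.5882.
Only Bao (7/11) clears that bar, contributing 45; the remaining 4 contribute 0. Total contributed: 45.
Alex keeps 45 and receives 1.7 × 45 × 1/11 = 6.95 from the chores-and-supplies kitty, for a payoff of 51.95.

51.95 dollars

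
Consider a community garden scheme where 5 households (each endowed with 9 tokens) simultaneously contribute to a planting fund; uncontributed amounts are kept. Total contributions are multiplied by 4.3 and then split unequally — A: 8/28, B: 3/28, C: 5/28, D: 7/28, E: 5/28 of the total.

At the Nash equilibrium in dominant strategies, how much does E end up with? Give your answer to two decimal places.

For player j, contributing a unit is worthwhile iff 4.3 × (j's share) ≥ 1, i.e. iff j's share is at least 0.2326.
A and D are above the threshold, contributing 9 each; the remaining 3 contribute 0. Total contributed: 18.
E keeps 9 and receives 4.3 × 18 × 5/28 = 13.82 from the planting fund, for a payoff of 22.82.

22.82 tokens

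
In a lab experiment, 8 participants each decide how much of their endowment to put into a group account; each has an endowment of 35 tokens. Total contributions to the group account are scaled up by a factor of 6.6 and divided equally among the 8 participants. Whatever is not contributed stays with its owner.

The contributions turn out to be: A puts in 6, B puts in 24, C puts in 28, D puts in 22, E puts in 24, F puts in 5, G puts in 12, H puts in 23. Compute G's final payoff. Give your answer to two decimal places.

141.80 tokens

Total contributed: 6 + 24 + 28 + 22 + 24 + 5 + 12 + 23 = 144.
Each receives 6.6 × 144 / 8 = 118.80 from the group account.
G keeps 35 − 12 = 23, so G's payoff is 23 + 118.80 = 141.80.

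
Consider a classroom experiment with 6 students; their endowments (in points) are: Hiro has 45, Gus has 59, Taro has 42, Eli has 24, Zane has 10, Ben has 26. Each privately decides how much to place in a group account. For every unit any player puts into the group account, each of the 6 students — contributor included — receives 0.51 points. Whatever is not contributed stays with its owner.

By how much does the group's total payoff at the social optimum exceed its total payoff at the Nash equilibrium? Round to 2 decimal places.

The private return per contributed unit is 0.51 < 1 for everyone, so the Nash equilibrium is zero contribution and the group total is Σ E_j = 45 + 59 + 42 + 24 + 10 + 26 = 206.
Each contributed unit returns 3.060 to the group, so the social optimum is full contribution by everyone: group total = 3.060 × 206 = 630.36.
Efficiency loss = (3.060 − 1) × 206 = 424.36.

424.36 points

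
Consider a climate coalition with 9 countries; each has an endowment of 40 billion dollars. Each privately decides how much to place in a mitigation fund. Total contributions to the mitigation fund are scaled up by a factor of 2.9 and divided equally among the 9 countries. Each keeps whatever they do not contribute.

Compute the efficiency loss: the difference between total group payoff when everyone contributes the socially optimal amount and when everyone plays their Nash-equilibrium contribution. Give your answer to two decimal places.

Each contributed unit returns 2.9/9 = 0.3222 to its contributor — below 1 — so contributing 0 is dominant for every player. At the Nash equilibrium everyone keeps their 40, and the group total is 9 × 40 = 360.
Each contributed unit returns 2.900 to the group as a whole (0.3222 to each of 9 players), which exceeds 1, so the social optimum is full contribution: group total = 2.900 × 360 = 1044.00.
Efficiency loss = 1044.00 − 360 = 684.00.

684.00 billion dollars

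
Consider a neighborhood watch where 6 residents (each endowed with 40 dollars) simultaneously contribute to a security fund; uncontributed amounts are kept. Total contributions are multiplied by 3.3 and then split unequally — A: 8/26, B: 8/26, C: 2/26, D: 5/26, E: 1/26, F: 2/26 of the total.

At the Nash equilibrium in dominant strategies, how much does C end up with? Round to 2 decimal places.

Player j's private return per contributed unit is 3.3 × (j's share). Contributing is weakly dominant for j when that share is at least 1/3.3 = 0.3030, and contributing 0 is dominant otherwise.
The shares above 0.3030 belong to A and B, contributing 40 each; the remaining 4 contribute 0. Total contributed: 80.
C keeps 40 and receives 3.3 × 80 × 2/26 = 20.31 from the security fund, for a payoff of 60.31.

60.31 dollars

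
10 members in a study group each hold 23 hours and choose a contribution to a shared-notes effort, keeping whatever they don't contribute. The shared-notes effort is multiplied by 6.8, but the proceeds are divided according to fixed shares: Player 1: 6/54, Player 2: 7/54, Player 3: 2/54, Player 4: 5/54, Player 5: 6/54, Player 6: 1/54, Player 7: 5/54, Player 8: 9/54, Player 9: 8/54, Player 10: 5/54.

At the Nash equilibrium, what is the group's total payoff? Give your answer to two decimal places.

496.80 hours

For player j, contributing a unit is worthwhile iff 6.8 × (j's share) ≥ 1, i.e. iff j's share is at least 0.1471.
The shares above 0.1471 belong to Player 8 and Player 9, contributing 23 each; the remaining 8 contribute 0. Total contributed: 46.
The shared-notes effort pays out 6.8 × 46 = 312.80 in total (split across the unequal shares, but the aggregate is all that matters for the group sum).
The 8 free-riders keep 23 each, adding 184. Group total = 184 + 312.80 = 496.80.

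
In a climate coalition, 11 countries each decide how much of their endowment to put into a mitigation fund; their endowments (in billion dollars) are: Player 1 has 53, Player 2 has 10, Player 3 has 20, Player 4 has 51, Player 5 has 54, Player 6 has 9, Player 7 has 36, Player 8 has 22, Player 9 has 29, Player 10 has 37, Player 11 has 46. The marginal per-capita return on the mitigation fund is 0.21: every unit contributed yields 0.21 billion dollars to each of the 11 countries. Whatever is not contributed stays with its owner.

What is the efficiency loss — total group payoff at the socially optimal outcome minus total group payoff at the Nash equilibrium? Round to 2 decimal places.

The private return per contributed unit is 0.21 < 1 for everyone, so the Nash equilibrium is zero contribution and the group total is Σ E_j = 53 + 10 + 20 + 51 + 54 + 9 + 36 + 22 + 29 + 37 + 46 = 367.
Each contributed unit returns 2.310 to the group, so the social optimum is full contribution by everyone: group total = 2.310 × 367 = 847.77.
Efficiency loss = (2.310 − 1) × 367 = 480.77.

480.77 billion dollars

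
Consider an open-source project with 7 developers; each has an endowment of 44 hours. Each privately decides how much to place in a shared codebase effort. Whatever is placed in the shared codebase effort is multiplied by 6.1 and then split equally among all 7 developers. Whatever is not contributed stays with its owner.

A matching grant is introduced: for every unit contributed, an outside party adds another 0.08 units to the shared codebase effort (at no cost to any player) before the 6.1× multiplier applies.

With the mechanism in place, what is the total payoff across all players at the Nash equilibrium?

With the mechanism, a contributed unit returns 6.1 × 1.08 / 7 = 0.9411 per unit of net cost — still below 1 — so contributing 0 remains dominant for every player.
Everyone keeps their endowment and the group total is 7 × 44 = 308.

308.00 hours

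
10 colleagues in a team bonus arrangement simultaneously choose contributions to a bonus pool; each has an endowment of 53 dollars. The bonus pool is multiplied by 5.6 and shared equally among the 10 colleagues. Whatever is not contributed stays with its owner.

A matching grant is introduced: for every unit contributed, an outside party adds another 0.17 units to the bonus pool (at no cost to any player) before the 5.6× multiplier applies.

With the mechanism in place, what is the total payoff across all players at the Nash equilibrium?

530.00 dollars

With the mechanism, a contributed unit returns 5.6 × 1.17 / 10 = 0.6552 per unit of net cost — still below 1 — so contributing 0 remains dominant for every player.
At the Nash equilibrium no one contributes; group total payoff = 10 × 53 = 530.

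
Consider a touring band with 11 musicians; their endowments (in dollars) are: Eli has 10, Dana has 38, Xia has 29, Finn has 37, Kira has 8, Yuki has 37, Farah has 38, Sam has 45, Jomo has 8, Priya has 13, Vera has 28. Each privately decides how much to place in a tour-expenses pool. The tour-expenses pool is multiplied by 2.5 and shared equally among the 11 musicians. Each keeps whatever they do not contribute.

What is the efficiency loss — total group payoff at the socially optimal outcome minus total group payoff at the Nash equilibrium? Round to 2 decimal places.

436.50 dollars

The private return per contributed unit is 2.5/11 = 0.2273 < 1 for every player regardless of endowment, so the Nash equilibrium is zero contribution and the group total is Σ E_j = 10 + 38 + 29 + 37 + 8 + 37 + 38 + 45 + 8 + 13 + 28 = 291.
Each contributed unit returns 2.500 to the group, so the social optimum is full contribution by everyone: group total = 2.500 × 291 = 727.50.
Efficiency loss = (2.500 − 1) × 291 = 436.50.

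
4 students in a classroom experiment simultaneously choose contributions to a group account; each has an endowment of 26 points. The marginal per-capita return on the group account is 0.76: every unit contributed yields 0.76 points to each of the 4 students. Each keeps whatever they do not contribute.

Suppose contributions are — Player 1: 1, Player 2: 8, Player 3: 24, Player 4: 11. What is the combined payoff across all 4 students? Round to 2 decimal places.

193.76 points

Total contributed: 1 + 8 + 24 + 11 = 44; total kept: 4 × 26 − 44 = 60.
The group account pays out 0.76 × 4 × 44 = 133.76 in aggregate.
Group total = 60 + 133.76 = 193.76.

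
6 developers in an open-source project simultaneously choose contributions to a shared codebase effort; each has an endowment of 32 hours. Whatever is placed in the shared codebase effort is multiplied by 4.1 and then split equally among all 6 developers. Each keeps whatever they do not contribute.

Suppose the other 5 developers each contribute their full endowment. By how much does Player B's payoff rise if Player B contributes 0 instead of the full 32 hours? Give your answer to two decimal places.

Switching from a contribution of 32 to 0 lets Player B keep an extra 32 hours, but lowers the shared codebase effort by 32, which costs Player B their own share of that drop: 4.1/6 × 32 = 21.87.
Net gain = 32 − 21.87 = 10.13. The private return per contributed unit (0.6833) is below 1, so free-riding is indeed the best response regardless of what the others do.

10.13 hours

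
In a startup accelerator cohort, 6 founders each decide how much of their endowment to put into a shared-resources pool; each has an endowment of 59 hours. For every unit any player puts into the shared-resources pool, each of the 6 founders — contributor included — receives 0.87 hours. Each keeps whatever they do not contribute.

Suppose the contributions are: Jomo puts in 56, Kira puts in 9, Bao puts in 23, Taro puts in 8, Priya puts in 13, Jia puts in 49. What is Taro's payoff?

Total contributed: 56 + 9 + 23 + 8 + 13 + 49 = 158.
Each receives 0.87 × 158 = 137.46 from the shared-resources pool.
Taro keeps 59 − 8 = 51, so Taro's payoff is 51 + 137.46 = 188.46.

188.46 hours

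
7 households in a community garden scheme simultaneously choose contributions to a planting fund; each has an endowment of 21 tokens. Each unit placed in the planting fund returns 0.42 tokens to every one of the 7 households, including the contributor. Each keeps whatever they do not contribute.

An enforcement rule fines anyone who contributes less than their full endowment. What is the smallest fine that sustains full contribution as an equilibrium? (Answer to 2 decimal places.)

Given the others contribute fully, the best deviation is to contribute 0 (any partial contribution still incurs the fine and gives up units whose private return 0.42 is below 1).
Deviating from 21 to 0 saves 21 tokens but forfeits the deviator's share of the drop in the planting fund: 0.42 × 21 = 8.82.
So the deviation gain is 21 − 8.82 = 12.18, and the fine must be at least 12.18 tokens to wipe it out.

12.18 tokens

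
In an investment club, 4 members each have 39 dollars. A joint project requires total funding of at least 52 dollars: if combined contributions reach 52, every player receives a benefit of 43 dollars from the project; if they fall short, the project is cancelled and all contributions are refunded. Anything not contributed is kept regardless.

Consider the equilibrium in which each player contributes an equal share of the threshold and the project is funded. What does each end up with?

Equal share of the threshold: 52/4 = 13.
At this profile no one gains by cutting their contribution: any cut drops the total below 52, the project is cancelled, contributions are refunded, and the deviator ends with 39, which is less than 39 − 13 + 43 = 69. Contributing more than 13 just wastes the excess. So contributing exactly 13 is a best response.
Each player's payoff: 39 − 13 + 43 = 69.

69 dollars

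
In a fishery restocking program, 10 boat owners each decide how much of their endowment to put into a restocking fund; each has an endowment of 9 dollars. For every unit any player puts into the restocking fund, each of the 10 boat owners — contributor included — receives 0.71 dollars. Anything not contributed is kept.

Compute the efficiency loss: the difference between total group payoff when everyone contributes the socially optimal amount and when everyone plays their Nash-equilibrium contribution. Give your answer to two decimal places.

The private return per contributed unit is 0.71 < 1, so contributing 0 is dominant for every player. At the Nash equilibrium everyone keeps their 9, and the group total is 10 × 9 = 90.
Each contributed unit returns 7.100 to the group as a whole (0.71 to each of 10 players), which exceeds 1, so the social optimum is full contribution: group total = 7.100 × 90 = 639.00.
Efficiency loss = 639.00 − 90 = 549.00.

549.00 dollars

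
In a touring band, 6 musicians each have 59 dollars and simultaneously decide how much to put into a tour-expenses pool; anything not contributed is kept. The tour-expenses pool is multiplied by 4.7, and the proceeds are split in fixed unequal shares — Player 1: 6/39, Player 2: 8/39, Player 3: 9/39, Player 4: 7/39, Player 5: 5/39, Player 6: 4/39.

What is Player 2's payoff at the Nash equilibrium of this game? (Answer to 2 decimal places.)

115.88 dollars

A player with share s gets back 4.7·s per unit contributed, so full contribution is dominant for anyone with s > 1/4.7 = 0.2128 and zero contribution is dominant for anyone below.
The only share above 0.2128 is Player 3's 9/39, contributing 59; the remaining 5 contribute 0. Total contributed: 59.
Player 2 keeps 59 and receives 4.7 × 59 × 8/39 = 56.88 from the tour-expenses pool, for a payoff of 115.88.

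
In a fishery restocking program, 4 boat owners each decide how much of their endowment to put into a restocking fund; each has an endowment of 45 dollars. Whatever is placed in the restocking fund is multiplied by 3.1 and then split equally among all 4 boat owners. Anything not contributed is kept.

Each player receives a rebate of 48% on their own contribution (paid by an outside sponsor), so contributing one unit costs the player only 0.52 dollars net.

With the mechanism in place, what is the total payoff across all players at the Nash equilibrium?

644.40 dollars

Under the mechanism each unit contributed yields (3.1/4) / 0.52 = 1.4904 back to its contributor per unit of net cost, which exceeds 1, making full contribution the dominant choice for everyone.
At the Nash equilibrium everyone contributes 45. Group total payoff = 4 × (45 × 0.48 + 3.1 × 45) = 644.40.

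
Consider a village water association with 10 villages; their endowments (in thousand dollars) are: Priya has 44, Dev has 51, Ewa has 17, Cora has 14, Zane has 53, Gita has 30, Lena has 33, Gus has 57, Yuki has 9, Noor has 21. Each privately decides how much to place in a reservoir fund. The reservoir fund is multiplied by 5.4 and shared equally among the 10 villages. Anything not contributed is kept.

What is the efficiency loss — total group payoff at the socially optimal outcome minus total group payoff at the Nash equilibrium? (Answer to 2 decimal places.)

1447.60 thousand dollars

The private return per contributed unit is 5.4/10 = 0.5400 < 1 for every player regardless of endowment, so the Nash equilibrium is zero contribution and the group total is Σ E_j = 44 + 51 + 17 + 14 + 53 + 30 + 33 + 57 + 9 + 21 = 329.
Each contributed unit returns 5.400 to the group, so the social optimum is full contribution by everyone: group total = 5.400 × 329 = 1776.60.
Efficiency loss = (5.400 − 1) × 329 = 1447.60.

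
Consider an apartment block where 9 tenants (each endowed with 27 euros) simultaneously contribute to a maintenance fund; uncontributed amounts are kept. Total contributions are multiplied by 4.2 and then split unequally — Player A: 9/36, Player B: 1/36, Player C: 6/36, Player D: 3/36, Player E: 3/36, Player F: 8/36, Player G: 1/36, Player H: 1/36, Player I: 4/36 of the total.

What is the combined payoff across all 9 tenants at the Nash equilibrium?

329.40 euros

Each unit j contributes comes back to j as 4.2 × (j's share), so j prefers to contribute only if that share exceeds 1/4.2 = 0.2381; otherwise keeping the unit dominates.
The only share above 0.2381 is Player A's 9/36, contributing 27; the remaining 8 contribute 0. Total contributed: 27.
The maintenance fund pays out 4.2 × 27 = 113.40 in total (split across the unequal shares, but the aggregate is all that matters for the group sum).
The 8 free-riders keep 27 each, adding 216. Group total = 216 + 113.40 = 329.40.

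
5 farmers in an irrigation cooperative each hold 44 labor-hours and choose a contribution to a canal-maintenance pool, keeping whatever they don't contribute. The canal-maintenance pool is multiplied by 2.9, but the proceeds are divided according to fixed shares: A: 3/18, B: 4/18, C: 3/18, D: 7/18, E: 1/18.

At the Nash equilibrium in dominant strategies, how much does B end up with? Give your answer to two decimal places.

72.36 labor-hours

Each unit j contributes comes back to j as 2.9 × (j's share), so j prefers to contribute only if that share exceeds 1/2.9 = 0.3448; otherwise keeping the unit dominates.
Only D (7/18) clears that bar, contributing 44; the remaining 4 contribute 0. Total contributed: 44.
B keeps 44 and receives 2.9 × 44 × 4/18 = 28.36 from the canal-maintenance pool, for a payoff of 72.36.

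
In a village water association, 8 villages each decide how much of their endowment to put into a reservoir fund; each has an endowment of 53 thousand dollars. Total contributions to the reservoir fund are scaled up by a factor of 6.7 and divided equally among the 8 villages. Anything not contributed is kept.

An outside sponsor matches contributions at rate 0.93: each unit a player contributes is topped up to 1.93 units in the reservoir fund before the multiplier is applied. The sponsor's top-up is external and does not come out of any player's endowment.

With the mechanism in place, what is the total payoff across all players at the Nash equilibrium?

With the mechanism, a contributed unit returns 6.7 × 1.93 / 8 = 1.6164 per unit of net cost to the contributor — now above 1 — so contributing fully is weakly dominant for every player.
At the Nash equilibrium everyone contributes 53. Group total payoff = 6.7 × 1.93 × 424 = 5482.74.

5482.74 thousand dollars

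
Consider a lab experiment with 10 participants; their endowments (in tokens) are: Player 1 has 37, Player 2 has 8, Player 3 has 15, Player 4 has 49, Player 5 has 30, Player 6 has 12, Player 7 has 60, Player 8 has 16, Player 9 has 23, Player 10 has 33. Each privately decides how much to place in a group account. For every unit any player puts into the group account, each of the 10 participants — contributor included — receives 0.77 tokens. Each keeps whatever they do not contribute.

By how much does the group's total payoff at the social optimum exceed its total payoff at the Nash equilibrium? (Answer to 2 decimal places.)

1896.10 tokens

The private return per contributed unit is 0.77 < 1 for everyone, so the Nash equilibrium is zero contribution and the group total is Σ E_j = 37 + 8 + 15 + 49 + 30 + 12 + 60 + 16 + 23 + 33 = 283.
Each contributed unit returns 7.700 to the group, so the social optimum is full contribution by everyone: group total = 7.700 × 283 = 2179.10.
Efficiency loss = (7.700 − 1) × 283 = 1896.10.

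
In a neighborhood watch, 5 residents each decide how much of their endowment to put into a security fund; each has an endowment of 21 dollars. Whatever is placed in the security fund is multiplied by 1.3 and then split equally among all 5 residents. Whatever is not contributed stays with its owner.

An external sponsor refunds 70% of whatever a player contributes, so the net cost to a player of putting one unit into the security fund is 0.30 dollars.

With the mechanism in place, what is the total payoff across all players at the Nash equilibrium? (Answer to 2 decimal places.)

105.00 dollars

The effective private return is (1.3/5) / 0.30 = 0.8667, which is still under 1, so the mechanism doesn't change anyone's dominant strategy: zero contribution.
Everyone keeps their endowment and the group total is 5 × 21 = 105.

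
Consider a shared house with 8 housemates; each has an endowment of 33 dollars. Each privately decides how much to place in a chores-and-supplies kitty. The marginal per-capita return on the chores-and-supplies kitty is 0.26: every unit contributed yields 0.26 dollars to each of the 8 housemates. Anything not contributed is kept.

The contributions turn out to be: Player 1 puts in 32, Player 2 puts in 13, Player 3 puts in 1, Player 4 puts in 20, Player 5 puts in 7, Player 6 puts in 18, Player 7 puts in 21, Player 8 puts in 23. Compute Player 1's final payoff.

Total contributed: 32 + 13 + 1 + 20 + 7 + 18 + 21 + 23 = 135.
Each receives 0.26 × 135 = 35.10 from the chores-and-supplies kitty.
Player 1 keeps 33 − 32 = 1, so Player 1's payoff is 1 + 35.10 = 36.10.

36.10 dollars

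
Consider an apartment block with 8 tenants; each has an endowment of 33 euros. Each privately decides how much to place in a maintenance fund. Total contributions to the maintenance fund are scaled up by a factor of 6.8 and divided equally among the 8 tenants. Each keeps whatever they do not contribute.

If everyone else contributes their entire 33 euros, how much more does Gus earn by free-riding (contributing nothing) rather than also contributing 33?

Switching from a contribution of 33 to 0 lets Gus keep an extra 33 euros, but lowers the maintenance fund by 33, which costs Gus their own share of that drop: 6.8/8 × 33 = 28.05.
Net gain = 33 − 28.05 = 4.95. The private return per contributed unit (0.8500) is below 1, so free-riding is indeed the best response regardless of what the others do.

4.95 euros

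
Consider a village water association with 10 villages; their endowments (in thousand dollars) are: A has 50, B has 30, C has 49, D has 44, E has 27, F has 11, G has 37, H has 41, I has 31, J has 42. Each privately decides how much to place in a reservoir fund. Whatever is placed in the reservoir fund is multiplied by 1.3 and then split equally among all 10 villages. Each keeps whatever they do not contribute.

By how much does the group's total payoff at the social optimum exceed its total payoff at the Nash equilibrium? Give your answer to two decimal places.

The private return per contributed unit is 1.3/10 = 0.1300 < 1 for every player regardless of endowment, so the Nash equilibrium is zero contribution and the group total is Σ E_j = 50 + 30 + 49 + 44 + 27 + 11 + 37 + 41 + 31 + 42 = 362.
Each contributed unit returns 1.300 to the group, so the social optimum is full contribution by everyone: group total = 1.300 × 362 = 470.60.
Efficiency loss = (1.300 − 1) × 362 = 108.60.

108.60 thousand dollars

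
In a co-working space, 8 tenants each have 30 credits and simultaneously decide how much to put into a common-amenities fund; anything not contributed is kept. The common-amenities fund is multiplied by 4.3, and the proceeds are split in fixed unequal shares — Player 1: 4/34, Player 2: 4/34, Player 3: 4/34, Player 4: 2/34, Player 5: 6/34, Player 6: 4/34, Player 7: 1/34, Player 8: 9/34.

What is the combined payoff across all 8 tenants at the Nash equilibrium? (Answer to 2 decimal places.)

A player with share s gets back 4.3·s per unit contributed, so full contribution is dominant for anyone with s > 1/4.3 = 0.2326 and zero contribution is dominant for anyone below.
Player 8 alone (share 9/34) is above the threshold, contributing 30; the remaining 7 contribute 0. Total contributed: 30.
The common-amenities fund pays out 4.3 × 30 = 129.00 in total (split across the unequal shares, but the aggregate is all that matters for the group sum).
The 7 free-riders keep 30 each, adding 210. Group total = 210 + 129.00 = 339.00.

339.00 credits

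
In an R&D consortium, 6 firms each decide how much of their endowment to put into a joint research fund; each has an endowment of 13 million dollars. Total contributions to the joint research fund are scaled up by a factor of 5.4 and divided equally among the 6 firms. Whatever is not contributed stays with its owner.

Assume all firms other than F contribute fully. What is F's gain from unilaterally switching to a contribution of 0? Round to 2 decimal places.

Switching from a contribution of 13 to 0 lets F keep an extra 13 million dollars, but lowers the joint research fund by 13, which costs F their own share of that drop: 5.4/6 × 13 = 11.70.
Net gain = 13 − 11.70 = 1.30. The private return per contributed unit (0.9000) is below 1, so free-riding is indeed the best response regardless of what the others do.

1.30 million dollars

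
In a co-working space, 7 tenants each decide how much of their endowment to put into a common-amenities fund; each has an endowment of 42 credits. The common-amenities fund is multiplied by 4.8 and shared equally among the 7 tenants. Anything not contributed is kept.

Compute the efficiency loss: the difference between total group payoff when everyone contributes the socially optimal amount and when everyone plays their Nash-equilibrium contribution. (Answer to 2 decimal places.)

1117.20 credits

Each contributed unit returns 4.8/7 = 0.6857 to its contributor — below 1 — so contributing 0 is dominant for every player. At the Nash equilibrium everyone keeps their 42, and the group total is 7 × 42 = 294.
Each contributed unit returns 4.800 to the group as a whole (0.6857 to each of 7 players), which exceeds 1, so the social optimum is full contribution: group total = 4.800 × 294 = 1411.20.
Efficiency loss = 1411.20 − 294 = 1117.20.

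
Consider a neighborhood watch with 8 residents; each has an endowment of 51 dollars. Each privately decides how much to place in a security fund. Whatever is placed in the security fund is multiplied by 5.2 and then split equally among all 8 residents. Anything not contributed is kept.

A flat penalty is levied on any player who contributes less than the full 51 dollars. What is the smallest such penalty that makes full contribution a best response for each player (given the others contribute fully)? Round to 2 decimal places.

17.85 dollars

Given the others contribute fully, the best deviation is to contribute 0 (any partial contribution still incurs the fine and gives up units whose private return 0.6500 is below 1).
Deviating from 51 to 0 saves 51 dollars but forfeits the deviator's share of the drop in the security fund: 5.2/8 × 51 = 33.15.
So the deviation gain is 51 − 33.15 = 17.85, and the fine must be at least 17.85 dollars to wipe it out.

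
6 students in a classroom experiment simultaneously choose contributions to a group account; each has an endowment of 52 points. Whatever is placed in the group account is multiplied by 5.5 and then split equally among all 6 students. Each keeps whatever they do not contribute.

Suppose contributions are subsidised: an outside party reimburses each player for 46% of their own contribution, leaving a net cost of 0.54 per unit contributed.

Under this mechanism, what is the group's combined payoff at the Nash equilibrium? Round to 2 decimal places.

1859.52 points

Under the mechanism each unit contributed yields (5.5/6) / 0.54 = 1.6975 back to its contributor per unit of net cost, which exceeds 1, making full contribution the dominant choice for everyone.
At the Nash equilibrium everyone contributes 52. Group total payoff = 6 × (52 × 0.46 + 5.5 × 52) = 1859.52.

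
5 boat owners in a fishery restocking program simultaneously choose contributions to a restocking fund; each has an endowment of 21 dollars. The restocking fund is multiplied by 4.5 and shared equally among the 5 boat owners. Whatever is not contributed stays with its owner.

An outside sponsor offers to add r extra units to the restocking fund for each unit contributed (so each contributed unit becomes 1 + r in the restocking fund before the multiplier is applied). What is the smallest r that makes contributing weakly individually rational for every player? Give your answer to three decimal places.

With matching at rate r, one contributed unit becomes (1 + r) in the restocking fund and returns 4.5 × (1 + r) / 5 to the contributor.
Setting this equal to 1: 1 + r = 5/4.5 = 1.1111.
So the minimum matching rate is r = 1.1111 − 1 = 0.111.

0.111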